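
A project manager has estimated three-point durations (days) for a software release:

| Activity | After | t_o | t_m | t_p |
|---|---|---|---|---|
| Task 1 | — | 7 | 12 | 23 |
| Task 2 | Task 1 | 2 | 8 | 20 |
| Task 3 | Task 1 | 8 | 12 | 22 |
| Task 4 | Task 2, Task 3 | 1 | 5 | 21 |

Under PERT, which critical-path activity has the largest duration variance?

te_Task 1 = (7 + 4·12 + 23)/6 = 78/6 = 13; σ²_Task 1 = ((23−7)/6)² = 7.111
te_Task 2 = (2 + 4·8 + 20)/6 = 54/6 = 9; σ²_Task 2 = ((20−2)/6)² = 9.000
te_Task 3 = (8 + 4·12 + 22)/6 = 78/6 = 13; σ²_Task 3 = ((22−8)/6)² = 5.444
te_Task 4 = (1 + 4·5 + 21)/6 = 42/6 = 7; σ²_Task 4 = ((21−1)/6)² = 11.111

Forward pass:
ES_Task 1 = 0; EF_Task 1 = 13
ES_Task 2 = 13; EF_Task 2 = 13+9 = 22
ES_Task 3 = 13; EF_Task 3 = 13+13 = 26
ES_Task 4 = max(EF_Task 2=22, EF_Task 3=26) = 26; EF_Task 4 = 26+7 = 33
Expected project duration μ = 33 days. Critical path: Task 1 → Task 3 → Task 4.

Variances on critical path: σ²_Task 1=7.111, σ²_Task 3=5.444, σ²_Task 4=11.111.
Largest is σ²_Task 4 = 11.111.

Task 4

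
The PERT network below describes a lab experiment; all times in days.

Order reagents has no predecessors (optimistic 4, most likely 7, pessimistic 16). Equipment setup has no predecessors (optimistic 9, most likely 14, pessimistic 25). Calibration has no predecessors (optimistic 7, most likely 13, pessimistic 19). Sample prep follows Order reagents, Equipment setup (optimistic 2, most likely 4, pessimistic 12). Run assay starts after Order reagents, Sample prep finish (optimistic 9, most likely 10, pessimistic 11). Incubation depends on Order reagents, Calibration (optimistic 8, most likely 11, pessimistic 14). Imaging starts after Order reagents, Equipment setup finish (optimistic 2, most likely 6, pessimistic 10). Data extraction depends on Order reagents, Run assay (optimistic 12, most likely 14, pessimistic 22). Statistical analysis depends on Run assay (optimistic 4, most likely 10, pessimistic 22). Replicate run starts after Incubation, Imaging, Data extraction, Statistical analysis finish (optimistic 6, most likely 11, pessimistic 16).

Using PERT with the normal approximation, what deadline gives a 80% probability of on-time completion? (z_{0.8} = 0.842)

59.3 days

te_Order reagents = (4 + 4·7 + 16)/6 = 48/6 = 8; σ²_Order reagents = ((16−4)/6)² = 4.000
te_Equipment setup = (9 + 4·14 + 25)/6 = 90/6 = 15; σ²_Equipment setup = ((25−9)/6)² = 7.111
te_Calibration = (7 + 4·13 + 19)/6 = 78/6 = 13; σ²_Calibration = ((19−7)/6)² = 4.000
te_Sample prep = (2 + 4·4 + 12)/6 = 30/6 = 5; σ²_Sample prep = ((12−2)/6)² = 2.778
te_Run assay = (9 + 4·10 + 11)/6 = 60/6 = 10; σ²_Run assay = ((11−9)/6)² = 0.111
te_Incubation = (8 + 4·11 + 14)/6 = 66/6 = 11; σ²_Incubation = ((14−8)/6)² = 1.000
te_Imaging = (2 + 4·6 + 10)/6 = 36/6 = 6; σ²_Imaging = ((10−2)/6)² = 1.778
te_Data extraction = (12 + 4·14 + 22)/6 = 90/6 = 15; σ²_Data extraction = ((22−12)/6)² = 2.778
te_Statistical analysis = (4 + 4·10 + 22)/6 = 66/6 = 11; σ²_Statistical analysis = ((22−4)/6)² = 9.000
te_Replicate run = (6 + 4·11 + 16)/6 = 66/6 = 11; σ²_Replicate run = ((16−6)/6)² = 2.778

Forward pass:
ES_Order reagents = 0; EF_Order reagents = 8
ES_Equipment setup = 0; EF_Equipment setup = 15
ES_Calibration = 0; EF_Calibration = 13
ES_Sample prep = max(EF_Order reagents=8, EF_Equipment setup=15) = 15; EF_Sample prep = 15+5 = 20
ES_Run assay = max(EF_Order reagents=8, EF_Sample prep=20) = 20; EF_Run assay = 20+10 = 30
ES_Incubation = max(EF_Order reagents=8, EF_Calibration=13) = 13; EF_Incubation = 13+11 = 24
ES_Imaging = max(EF_Order reagents=8, EF_Equipment setup=15) = 15; EF_Imaging = 15+6 = 21
ES_Data extraction = max(EF_Order reagents=8, EF_Run assay=30) = 30; EF_Data extraction = 30+15 = 45
ES_Statistical analysis = 30; EF_Statistical analysis = 30+11 = 41
ES_Replicate run = max(EF_Incubation=24, EF_Imaging=21, EF_Data extraction=45, EF_Statistical analysis=41) = 45; EF_Replicate run = 45+11 = 56
Expected project duration μ = 56 days. Critical path: Equipment setup → Sample prep → Run assay → Data extraction → Replicate run.

Variance along critical path = 7.111 + 2.778 + 0.111 + 2.778 + 2.778 = 15.556; σ = 3.944 days.
D = μ + z·σ = 56 + 0.842·3.944 = 59.3 days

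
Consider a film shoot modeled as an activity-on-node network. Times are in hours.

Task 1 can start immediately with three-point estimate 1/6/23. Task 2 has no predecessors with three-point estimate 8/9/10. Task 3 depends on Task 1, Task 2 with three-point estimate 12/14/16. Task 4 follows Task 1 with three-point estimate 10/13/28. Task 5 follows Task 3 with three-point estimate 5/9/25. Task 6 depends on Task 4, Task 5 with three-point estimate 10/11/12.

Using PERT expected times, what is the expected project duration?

te_Task 1 = (1 + 4·6 + 23)/6 = 48/6 = 8
te_Task 2 = (8 + 4·9 + 10)/6 = 54/6 = 9
te_Task 3 = (12 + 4·14 + 16)/6 = 84/6 = 14
te_Task 4 = (10 + 4·13 + 28)/6 = 90/6 = 15
te_Task 5 = (5 + 4·9 + 25)/6 = 66/6 = 11
te_Task 6 = (10 + 4·11 + 12)/6 = 66/6 = 11

Forward pass:
ES_Task 1 = 0; EF_Task 1 = 8
ES_Task 2 = 0; EF_Task 2 = 9
ES_Task 3 = max(EF_Task 1=8, EF_Task 2=9) = 9; EF_Task 3 = 9+14 = 23
ES_Task 4 = 8; EF_Task 4 = 8+15 = 23
ES_Task 5 = 23; EF_Task 5 = 23+11 = 34
ES_Task 6 = max(EF_Task 4=23, EF_Task 5=34) = 34; EF_Task 6 = 34+11 = 45
Expected project duration μ = 45 hours. Critical path: Task 2 → Task 3 → Task 5 → Task 6.

45 hours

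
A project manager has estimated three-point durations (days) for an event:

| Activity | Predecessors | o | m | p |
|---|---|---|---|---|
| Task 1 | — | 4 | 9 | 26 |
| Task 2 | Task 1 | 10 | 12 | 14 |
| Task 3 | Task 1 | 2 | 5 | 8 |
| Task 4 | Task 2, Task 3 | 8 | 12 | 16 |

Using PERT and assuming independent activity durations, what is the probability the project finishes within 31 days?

te_Task 1 = (4 + 4·9 + 26)/6 = 66/6 = 11; σ²_Task 1 = ((26−4)/6)² = 13.444
te_Task 2 = (10 + 4·12 + 14)/6 = 72/6 = 12; σ²_Task 2 = ((14−10)/6)² = 0.444
te_Task 3 = (2 + 4·5 + 8)/6 = 30/6 = 5; σ²_Task 3 = ((8−2)/6)² = 1.000
te_Task 4 = (8 + 4·12 + 16)/6 = 72/6 = 12; σ²_Task 4 = ((16−8)/6)² = 1.778

Forward pass:
ES_Task 1 = 0; EF_Task 1 = 11
ES_Task 2 = 11; EF_Task 2 = 11+12 = 23
ES_Task 3 = 11; EF_Task 3 = 11+5 = 16
ES_Task 4 = max(EF_Task 2=23, EF_Task 3=16) = 23; EF_Task 4 = 23+12 = 35
Expected project duration μ = 35 days. Critical path: Task 1 → Task 2 → Task 4.

Variance along critical path = 13.444 + 0.444 + 1.778 = 15.667; σ = √15.667 = 3.958 days.
Z = (31 − 35) / 3.958 = -1.011
P(T ≤ 31) = Φ(-1.011) ≈ 0.156

0.156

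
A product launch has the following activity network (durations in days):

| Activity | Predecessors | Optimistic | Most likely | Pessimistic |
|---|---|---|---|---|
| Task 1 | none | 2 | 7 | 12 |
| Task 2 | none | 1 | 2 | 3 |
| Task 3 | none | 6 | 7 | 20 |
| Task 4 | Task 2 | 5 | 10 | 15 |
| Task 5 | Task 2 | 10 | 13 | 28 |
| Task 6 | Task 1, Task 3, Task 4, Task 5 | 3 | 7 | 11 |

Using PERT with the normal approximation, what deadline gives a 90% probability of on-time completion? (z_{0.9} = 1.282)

28.2 days

te_Task 1 = (2 + 4·7 + 12)/6 = 42/6 = 7; σ²_Task 1 = ((12−2)/6)² = 2.778
te_Task 2 = (1 + 4·2 + 3)/6 = 12/6 = 2; σ²_Task 2 = ((3−1)/6)² = 0.111
te_Task 3 = (6 + 4·7 + 20)/6 = 54/6 = 9; σ²_Task 3 = ((20−6)/6)² = 5.444
te_Task 4 = (5 + 4·10 + 15)/6 = 60/6 = 10; σ²_Task 4 = ((15−5)/6)² = 2.778
te_Task 5 = (10 + 4·13 + 28)/6 = 90/6 = 15; σ²_Task 5 = ((28−10)/6)² = 9.000
te_Task 6 = (3 + 4·7 + 11)/6 = 42/6 = 7; σ²_Task 6 = ((11−3)/6)² = 1.778

Forward pass:
ES_Task 1 = 0; EF_Task 1 = 7
ES_Task 2 = 0; EF_Task 2 = 2
ES_Task 3 = 0; EF_Task 3 = 9
ES_Task 4 = 2; EF_Task 4 = 2+10 = 12
ES_Task 5 = 2; EF_Task 5 = 2+15 = 17
ES_Task 6 = max(EF_Task 1=7, EF_Task 3=9, EF_Task 4=12, EF_Task 5=17) = 17; EF_Task 6 = 17+7 = 24
Expected project duration μ = 24 days. Critical path: Task 2 → Task 5 → Task 6.

Variance along critical path = 0.111 + 9.000 + 1.778 = 10.889; σ = 3.300 days.
D = μ + z·σ = 24 + 1.282·3.300 = 28.2 days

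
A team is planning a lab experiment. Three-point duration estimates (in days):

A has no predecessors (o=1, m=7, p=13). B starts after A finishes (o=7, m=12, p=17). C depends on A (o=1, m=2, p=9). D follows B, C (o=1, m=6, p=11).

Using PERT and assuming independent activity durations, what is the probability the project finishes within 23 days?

0.259

te_A = (1 + 4·7 + 13)/6 = 42/6 = 7; σ²_A = ((13−1)/6)² = 4.000
te_B = (7 + 4·12 + 17)/6 = 72/6 = 12; σ²_B = ((17−7)/6)² = 2.778
te_C = (1 + 4·2 + 9)/6 = 18/6 = 3; σ²_C = ((9−1)/6)² = 1.778
te_D = (1 + 4·6 + 11)/6 = 36/6 = 6; σ²_D = ((11−1)/6)² = 2.778

Forward pass:
ES_A = 0; EF_A = 7
ES_B = 7; EF_B = 7+12 = 19
ES_C = 7; EF_C = 7+3 = 10
ES_D = max(EF_B=19, EF_C=10) = 19; EF_D = 19+6 = 25
Expected project duration μ = 25 days. Critical path: A → B → D.

Variance along critical path = 4.000 + 2.778 + 2.778 = 9.556; σ = √9.556 = 3.091 days.
Z = (23 − 25) / 3.091 = -0.647
P(T ≤ 23) = Φ(-0.647) ≈ 0.259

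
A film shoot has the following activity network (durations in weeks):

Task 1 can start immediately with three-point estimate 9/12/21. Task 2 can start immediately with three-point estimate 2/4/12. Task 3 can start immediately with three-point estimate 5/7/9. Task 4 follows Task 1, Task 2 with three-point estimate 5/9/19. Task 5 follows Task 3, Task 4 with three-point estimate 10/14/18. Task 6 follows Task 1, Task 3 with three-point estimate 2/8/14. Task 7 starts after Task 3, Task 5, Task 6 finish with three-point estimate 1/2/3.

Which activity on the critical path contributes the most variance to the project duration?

Task 4

te_Task 1 = (9 + 4·12 + 21)/6 = 78/6 = 13; σ²_Task 1 = ((21−9)/6)² = 4.000
te_Task 2 = (2 + 4·4 + 12)/6 = 30/6 = 5; σ²_Task 2 = ((12−2)/6)² = 2.778
te_Task 3 = (5 + 4·7 + 9)/6 = 42/6 = 7; σ²_Task 3 = ((9−5)/6)² = 0.444
te_Task 4 = (5 + 4·9 + 19)/6 = 60/6 = 10; σ²_Task 4 = ((19−5)/6)² = 5.444
te_Task 5 = (10 + 4·14 + 18)/6 = 84/6 = 14; σ²_Task 5 = ((18−10)/6)² = 1.778
te_Task 6 = (2 + 4·8 + 14)/6 = 48/6 = 8; σ²_Task 6 = ((14−2)/6)² = 4.000
te_Task 7 = (1 + 4·2 + 3)/6 = 12/6 = 2; σ²_Task 7 = ((3−1)/6)² = 0.111

Forward pass:
ES_Task 1 = 0; EF_Task 1 = 13
ES_Task 2 = 0; EF_Task 2 = 5
ES_Task 3 = 0; EF_Task 3 = 7
ES_Task 4 = max(EF_Task 1=13, EF_Task 2=5) = 13; EF_Task 4 = 13+10 = 23
ES_Task 5 = max(EF_Task 3=7, EF_Task 4=23) = 23; EF_Task 5 = 23+14 = 37
ES_Task 6 = max(EF_Task 1=13, EF_Task 3=7) = 13; EF_Task 6 = 13+8 = 21
ES_Task 7 = max(EF_Task 3=7, EF_Task 5=37, EF_Task 6=21) = 37; EF_Task 7 = 37+2 = 39
Expected project duration μ = 39 weeks. Critical path: Task 1 → Task 4 → Task 5 → Task 7.

Variances on critical path: σ²_Task 1=4.000, σ²_Task 4=5.444, σ²_Task 5=1.778, σ²_Task 7=0.111.
Largest is σ²_Task 4 = 5.444.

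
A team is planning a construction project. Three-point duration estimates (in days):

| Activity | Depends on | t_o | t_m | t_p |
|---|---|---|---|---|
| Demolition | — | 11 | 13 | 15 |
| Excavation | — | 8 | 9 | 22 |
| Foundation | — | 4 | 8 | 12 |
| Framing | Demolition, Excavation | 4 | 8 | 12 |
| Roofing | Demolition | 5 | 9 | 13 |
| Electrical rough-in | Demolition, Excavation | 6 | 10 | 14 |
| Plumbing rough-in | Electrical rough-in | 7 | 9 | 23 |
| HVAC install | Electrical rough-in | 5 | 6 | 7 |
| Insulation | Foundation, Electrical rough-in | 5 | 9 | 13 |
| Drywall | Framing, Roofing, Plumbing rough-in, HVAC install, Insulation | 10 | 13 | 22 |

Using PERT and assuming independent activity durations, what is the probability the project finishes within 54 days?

0.950

te_Demolition = (11 + 4·13 + 15)/6 = 78/6 = 13; σ²_Demolition = ((15−11)/6)² = 0.444
te_Excavation = (8 + 4·9 + 22)/6 = 66/6 = 11; σ²_Excavation = ((22−8)/6)² = 5.444
te_Foundation = (4 + 4·8 + 12)/6 = 48/6 = 8; σ²_Foundation = ((12−4)/6)² = 1.778
te_Framing = (4 + 4·8 + 12)/6 = 48/6 = 8; σ²_Framing = ((12−4)/6)² = 1.778
te_Roofing = (5 + 4·9 + 13)/6 = 54/6 = 9; σ²_Roofing = ((13−5)/6)² = 1.778
te_Electrical rough-in = (6 + 4·10 + 14)/6 = 60/6 = 10; σ²_Electrical rough-in = ((14−6)/6)² = 1.778
te_Plumbing rough-in = (7 + 4·9 + 23)/6 = 66/6 = 11; σ²_Plumbing rough-in = ((23−7)/6)² = 7.111
te_HVAC install = (5 + 4·6 + 7)/6 = 36/6 = 6; σ²_HVAC install = ((7−5)/6)² = 0.111
te_Insulation = (5 + 4·9 + 13)/6 = 54/6 = 9; σ²_Insulation = ((13−5)/6)² = 1.778
te_Drywall = (10 + 4·13 + 22)/6 = 84/6 = 14; σ²_Drywall = ((22−10)/6)² = 4.000

Forward pass:
ES_Demolition = 0; EF_Demolition = 13
ES_Excavation = 0; EF_Excavation = 11
ES_Foundation = 0; EF_Foundation = 8
ES_Framing = max(EF_Demolition=13, EF_Excavation=11) = 13; EF_Framing = 13+8 = 21
ES_Roofing = 13; EF_Roofing = 13+9 = 22
ES_Electrical rough-in = max(EF_Demolition=13, EF_Excavation=11) = 13; EF_Electrical rough-in = 13+10 = 23
ES_Plumbing rough-in = 23; EF_Plumbing rough-in = 23+11 = 34
ES_HVAC install = 23; EF_HVAC install = 23+6 = 29
ES_Insulation = max(EF_Foundation=8, EF_Electrical rough-in=23) = 23; EF_Insulation = 23+9 = 32
ES_Drywall = max(EF_Framing=21, EF_Roofing=22, EF_Plumbing rough-in=34, EF_HVAC install=29, EF_Insulation=32) = 34; EF_Drywall = 34+14 = 48
Expected project duration μ = 48 days. Critical path: Demolition → Electrical rough-in → Plumbing rough-in → Drywall.

Variance along critical path = 0.444 + 1.778 + 7.111 + 4.000 = 13.333; σ = √13.333 = 3.651 days.
Z = (54 − 48) / 3.651 = 1.643
P(T ≤ 54) = Φ(1.643) ≈ 0.950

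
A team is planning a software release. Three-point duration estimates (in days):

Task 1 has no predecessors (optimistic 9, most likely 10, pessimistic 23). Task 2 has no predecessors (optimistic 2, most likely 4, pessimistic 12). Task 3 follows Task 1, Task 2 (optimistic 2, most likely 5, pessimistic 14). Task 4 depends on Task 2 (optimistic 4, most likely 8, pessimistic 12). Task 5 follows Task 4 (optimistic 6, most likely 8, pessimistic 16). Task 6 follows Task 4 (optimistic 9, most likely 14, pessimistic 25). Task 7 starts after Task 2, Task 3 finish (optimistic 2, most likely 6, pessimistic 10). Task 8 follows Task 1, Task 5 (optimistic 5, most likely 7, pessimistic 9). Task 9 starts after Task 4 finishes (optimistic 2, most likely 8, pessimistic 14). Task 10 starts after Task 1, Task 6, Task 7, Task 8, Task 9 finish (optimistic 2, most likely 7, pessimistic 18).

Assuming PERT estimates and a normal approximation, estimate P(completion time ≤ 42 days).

0.902

te_Task 1 = (9 + 4·10 + 23)/6 = 72/6 = 12; σ²_Task 1 = ((23−9)/6)² = 5.444
te_Task 2 = (2 + 4·4 + 12)/6 = 30/6 = 5; σ²_Task 2 = ((12−2)/6)² = 2.778
te_Task 3 = (2 + 4·5 + 14)/6 = 36/6 = 6; σ²_Task 3 = ((14−2)/6)² = 4.000
te_Task 4 = (4 + 4·8 + 12)/6 = 48/6 = 8; σ²_Task 4 = ((12−4)/6)² = 1.778
te_Task 5 = (6 + 4·8 + 16)/6 = 54/6 = 9; σ²_Task 5 = ((16−6)/6)² = 2.778
te_Task 6 = (9 + 4·14 + 25)/6 = 90/6 = 15; σ²_Task 6 = ((25−9)/6)² = 7.111
te_Task 7 = (2 + 4·6 + 10)/6 = 36/6 = 6; σ²_Task 7 = ((10−2)/6)² = 1.778
te_Task 8 = (5 + 4·7 + 9)/6 = 42/6 = 7; σ²_Task 8 = ((9−5)/6)² = 0.444
te_Task 9 = (2 + 4·8 + 14)/6 = 48/6 = 8; σ²_Task 9 = ((14−2)/6)² = 4.000
te_Task 10 = (2 + 4·7 + 18)/6 = 48/6 = 8; σ²_Task 10 = ((18−2)/6)² = 7.111

Forward pass:
ES_Task 1 = 0; EF_Task 1 = 12
ES_Task 2 = 0; EF_Task 2 = 5
ES_Task 3 = max(EF_Task 1=12, EF_Task 2=5) = 12; EF_Task 3 = 12+6 = 18
ES_Task 4 = 5; EF_Task 4 = 5+8 = 13
ES_Task 5 = 13; EF_Task 5 = 13+9 = 22
ES_Task 6 = 13; EF_Task 6 = 13+15 = 28
ES_Task 7 = max(EF_Task 2=5, EF_Task 3=18) = 18; EF_Task 7 = 18+6 = 24
ES_Task 8 = max(EF_Task 1=12, EF_Task 5=22) = 22; EF_Task 8 = 22+7 = 29
ES_Task 9 = 13; EF_Task 9 = 13+8 = 21
ES_Task 10 = max(EF_Task 1=12, EF_Task 6=28, EF_Task 7=24, EF_Task 8=29, EF_Task 9=21) = 29; EF_Task 10 = 29+8 = 37
Expected project duration μ = 37 days. Critical path: Task 2 → Task 4 → Task 5 → Task 8 → Task 10.

Variance along critical path = 2.778 + 1.778 + 2.778 + 0.444 + 7.111 = 14.889; σ = √14.889 = 3.859 days.
Z = (42 − 37) / 3.859 = 1.296
P(T ≤ 42) = Φ(1.296) ≈ 0.902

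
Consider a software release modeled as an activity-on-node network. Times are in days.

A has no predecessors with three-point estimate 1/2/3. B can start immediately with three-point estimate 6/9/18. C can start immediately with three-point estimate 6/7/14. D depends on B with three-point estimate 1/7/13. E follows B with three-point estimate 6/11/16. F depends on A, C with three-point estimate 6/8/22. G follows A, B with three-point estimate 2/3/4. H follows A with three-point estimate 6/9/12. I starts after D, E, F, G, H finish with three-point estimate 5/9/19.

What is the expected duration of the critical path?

te_A = (1 + 4·2 + 3)/6 = 12/6 = 2
te_B = (6 + 4·9 + 18)/6 = 60/6 = 10
te_C = (6 + 4·7 + 14)/6 = 48/6 = 8
te_D = (1 + 4·7 + 13)/6 = 42/6 = 7
te_E = (6 + 4·11 + 16)/6 = 66/6 = 11
te_F = (6 + 4·8 + 22)/6 = 60/6 = 10
te_G = (2 + 4·3 + 4)/6 = 18/6 = 3
te_H = (6 + 4·9 + 12)/6 = 54/6 = 9
te_I = (5 + 4·9 + 19)/6 = 60/6 = 10

Forward pass:
ES_A = 0; EF_A = 2
ES_B = 0; EF_B = 10
ES_C = 0; EF_C = 8
ES_D = 10; EF_D = 10+7 = 17
ES_E = 10; EF_E = 10+11 = 21
ES_F = max(EF_A=2, EF_C=8) = 8; EF_F = 8+10 = 18
ES_G = max(EF_A=2, EF_B=10) = 10; EF_G = 10+3 = 13
ES_H = 2; EF_H = 2+9 = 11
ES_I = max(EF_D=17, EF_E=21, EF_F=18, EF_G=13, EF_H=11) = 21; EF_I = 21+10 = 31
Expected project duration μ = 31 days. Critical path: B → E → I.

31 days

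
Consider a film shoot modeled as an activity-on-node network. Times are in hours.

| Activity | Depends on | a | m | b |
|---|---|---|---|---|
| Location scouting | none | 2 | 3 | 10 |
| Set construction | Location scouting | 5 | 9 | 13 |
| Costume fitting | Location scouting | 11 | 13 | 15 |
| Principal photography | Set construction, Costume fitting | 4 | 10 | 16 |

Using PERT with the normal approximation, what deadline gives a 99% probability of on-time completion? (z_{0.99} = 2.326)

32.8 hours

te_Location scouting = (2 + 4·3 + 10)/6 = 24/6 = 4; σ²_Location scouting = ((10−2)/6)² = 1.778
te_Set construction = (5 + 4·9 + 13)/6 = 54/6 = 9; σ²_Set construction = ((13−5)/6)² = 1.778
te_Costume fitting = (11 + 4·13 + 15)/6 = 78/6 = 13; σ²_Costume fitting = ((15−11)/6)² = 0.444
te_Principal photography = (4 + 4·10 + 16)/6 = 60/6 = 10; σ²_Principal photography = ((16−4)/6)² = 4.000

Forward pass:
ES_Location scouting = 0; EF_Location scouting = 4
ES_Set construction = 4; EF_Set construction = 4+9 = 13
ES_Costume fitting = 4; EF_Costume fitting = 4+13 = 17
ES_Principal photography = max(EF_Set construction=13, EF_Costume fitting=17) = 17; EF_Principal photography = 17+10 = 27
Expected project duration μ = 27 hours. Critical path: Location scouting → Costume fitting → Principal photography.

Variance along critical path = 1.778 + 0.444 + 4.000 = 6.222; σ = 2.494 hours.
D = μ + z·σ = 27 + 2.326·2.494 = 32.8 hours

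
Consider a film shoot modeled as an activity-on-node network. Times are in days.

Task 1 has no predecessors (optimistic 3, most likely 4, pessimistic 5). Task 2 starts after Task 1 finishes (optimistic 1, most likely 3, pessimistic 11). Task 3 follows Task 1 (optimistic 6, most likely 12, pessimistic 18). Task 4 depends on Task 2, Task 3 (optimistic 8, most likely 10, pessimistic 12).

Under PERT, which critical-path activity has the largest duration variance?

te_Task 1 = (3 + 4·4 + 5)/6 = 24/6 = 4; σ²_Task 1 = ((5−3)/6)² = 0.111
te_Task 2 = (1 + 4·3 + 11)/6 = 24/6 = 4; σ²_Task 2 = ((11−1)/6)² = 2.778
te_Task 3 = (6 + 4·12 + 18)/6 = 72/6 = 12; σ²_Task 3 = ((18−6)/6)² = 4.000
te_Task 4 = (8 + 4·10 + 12)/6 = 60/6 = 10; σ²_Task 4 = ((12−8)/6)² = 0.444

Forward pass:
ES_Task 1 = 0; EF_Task 1 = 4
ES_Task 2 = 4; EF_Task 2 = 4+4 = 8
ES_Task 3 = 4; EF_Task 3 = 4+12 = 16
ES_Task 4 = max(EF_Task 2=8, EF_Task 3=16) = 16; EF_Task 4 = 16+10 = 26
Expected project duration μ = 26 days. Critical path: Task 1 → Task 3 → Task 4.

Variances on critical path: σ²_Task 1=0.111, σ²_Task 3=4.000, σ²_Task 4=0.444.
Largest is σ²_Task 3 = 4.000.

Task 3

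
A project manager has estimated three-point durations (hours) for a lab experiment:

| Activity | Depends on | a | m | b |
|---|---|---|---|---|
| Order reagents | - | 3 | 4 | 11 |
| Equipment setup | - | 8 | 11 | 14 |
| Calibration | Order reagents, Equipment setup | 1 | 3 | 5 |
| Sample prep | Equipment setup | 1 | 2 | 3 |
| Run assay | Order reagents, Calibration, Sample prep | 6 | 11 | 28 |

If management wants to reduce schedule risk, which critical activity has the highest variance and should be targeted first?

te_Order reagents = (3 + 4·4 + 11)/6 = 30/6 = 5; σ²_Order reagents = ((11−3)/6)² = 1.778
te_Equipment setup = (8 + 4·11 + 14)/6 = 66/6 = 11; σ²_Equipment setup = ((14−8)/6)² = 1.000
te_Calibration = (1 + 4·3 + 5)/6 = 18/6 = 3; σ²_Calibration = ((5−1)/6)² = 0.444
te_Sample prep = (1 + 4·2 + 3)/6 = 12/6 = 2; σ²_Sample prep = ((3−1)/6)² = 0.111
te_Run assay = (6 + 4·11 + 28)/6 = 78/6 = 13; σ²_Run assay = ((28−6)/6)² = 13.444

Forward pass:
ES_Order reagents = 0; EF_Order reagents = 5
ES_Equipment setup = 0; EF_Equipment setup = 11
ES_Calibration = max(EF_Order reagents=5, EF_Equipment setup=11) = 11; EF_Calibration = 11+3 = 14
ES_Sample prep = 11; EF_Sample prep = 11+2 = 13
ES_Run assay = max(EF_Order reagents=5, EF_Calibration=14, EF_Sample prep=13) = 14; EF_Run assay = 14+13 = 27
Expected project duration μ = 27 hours. Critical path: Equipment setup → Calibration → Run assay.

Variances on critical path: σ²_Equipment setup=1.000, σ²_Calibration=0.444, σ²_Run assay=13.444.
Largest is σ²_Run assay = 13.444.

Run assay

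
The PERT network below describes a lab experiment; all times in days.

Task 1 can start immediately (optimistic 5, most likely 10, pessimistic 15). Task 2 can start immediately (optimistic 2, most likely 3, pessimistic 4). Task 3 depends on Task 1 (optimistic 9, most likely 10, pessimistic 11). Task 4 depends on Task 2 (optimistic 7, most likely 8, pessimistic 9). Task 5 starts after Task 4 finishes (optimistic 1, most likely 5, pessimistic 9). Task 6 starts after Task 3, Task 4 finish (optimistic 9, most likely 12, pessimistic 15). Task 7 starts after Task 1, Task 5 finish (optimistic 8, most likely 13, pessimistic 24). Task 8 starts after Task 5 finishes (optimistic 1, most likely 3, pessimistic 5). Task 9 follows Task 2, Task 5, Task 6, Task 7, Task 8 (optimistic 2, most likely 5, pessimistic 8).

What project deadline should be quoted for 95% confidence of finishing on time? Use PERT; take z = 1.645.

te_Task 1 = (5 + 4·10 + 15)/6 = 60/6 = 10; σ²_Task 1 = ((15−5)/6)² = 2.778
te_Task 2 = (2 + 4·3 + 4)/6 = 18/6 = 3; σ²_Task 2 = ((4−2)/6)² = 0.111
te_Task 3 = (9 + 4·10 + 11)/6 = 60/6 = 10; σ²_Task 3 = ((11−9)/6)² = 0.111
te_Task 4 = (7 + 4·8 + 9)/6 = 48/6 = 8; σ²_Task 4 = ((9−7)/6)² = 0.111
te_Task 5 = (1 + 4·5 + 9)/6 = 30/6 = 5; σ²_Task 5 = ((9−1)/6)² = 1.778
te_Task 6 = (9 + 4·12 + 15)/6 = 72/6 = 12; σ²_Task 6 = ((15−9)/6)² = 1.000
te_Task 7 = (8 + 4·13 + 24)/6 = 84/6 = 14; σ²_Task 7 = ((24−8)/6)² = 7.111
te_Task 8 = (1 + 4·3 + 5)/6 = 18/6 = 3; σ²_Task 8 = ((5−1)/6)² = 0.444
te_Task 9 = (2 + 4·5 + 8)/6 = 30/6 = 5; σ²_Task 9 = ((8−2)/6)² = 1.000

Forward pass:
ES_Task 1 = 0; EF_Task 1 = 10
ES_Task 2 = 0; EF_Task 2 = 3
ES_Task 3 = 10; EF_Task 3 = 10+10 = 20
ES_Task 4 = 3; EF_Task 4 = 3+8 = 11
ES_Task 5 = 11; EF_Task 5 = 11+5 = 16
ES_Task 6 = max(EF_Task 3=20, EF_Task 4=11) = 20; EF_Task 6 = 20+12 = 32
ES_Task 7 = max(EF_Task 1=10, EF_Task 5=16) = 16; EF_Task 7 = 16+14 = 30
ES_Task 8 = 16; EF_Task 8 = 16+3 = 19
ES_Task 9 = max(EF_Task 2=3, EF_Task 5=16, EF_Task 6=32, EF_Task 7=30, EF_Task 8=19) = 32; EF_Task 9 = 32+5 = 37
Expected project duration μ = 37 days. Critical path: Task 1 → Task 3 → Task 6 → Task 9.

Variance along critical path = 2.778 + 0.111 + 1.000 + 1.000 = 4.889; σ = 2.211 days.
D = μ + z·σ = 37 + 1.645·2.211 = 40.6 days

40.6 days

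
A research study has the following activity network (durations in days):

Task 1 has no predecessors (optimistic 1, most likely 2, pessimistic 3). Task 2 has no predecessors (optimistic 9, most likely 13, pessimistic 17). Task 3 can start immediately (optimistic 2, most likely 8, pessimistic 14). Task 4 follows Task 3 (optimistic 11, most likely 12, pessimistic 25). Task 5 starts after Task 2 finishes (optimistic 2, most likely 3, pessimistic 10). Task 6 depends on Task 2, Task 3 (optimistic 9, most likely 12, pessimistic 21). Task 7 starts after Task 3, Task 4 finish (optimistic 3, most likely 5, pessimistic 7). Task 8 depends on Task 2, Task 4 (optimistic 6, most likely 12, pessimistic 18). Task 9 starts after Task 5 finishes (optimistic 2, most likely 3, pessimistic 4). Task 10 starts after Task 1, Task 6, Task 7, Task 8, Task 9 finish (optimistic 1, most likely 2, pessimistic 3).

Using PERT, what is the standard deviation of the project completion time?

te_Task 1 = (1 + 4·2 + 3)/6 = 12/6 = 2; σ²_Task 1 = ((3−1)/6)² = 0.111
te_Task 2 = (9 + 4·13 + 17)/6 = 78/6 = 13; σ²_Task 2 = ((17−9)/6)² = 1.778
te_Task 3 = (2 + 4·8 + 14)/6 = 48/6 = 8; σ²_Task 3 = ((14−2)/6)² = 4.000
te_Task 4 = (11 + 4·12 + 25)/6 = 84/6 = 14; σ²_Task 4 = ((25−11)/6)² = 5.444
te_Task 5 = (2 + 4·3 + 10)/6 = 24/6 = 4; σ²_Task 5 = ((10−2)/6)² = 1.778
te_Task 6 = (9 + 4·12 + 21)/6 = 78/6 = 13; σ²_Task 6 = ((21−9)/6)² = 4.000
te_Task 7 = (3 + 4·5 + 7)/6 = 30/6 = 5; σ²_Task 7 = ((7−3)/6)² = 0.444
te_Task 8 = (6 + 4·12 + 18)/6 = 72/6 = 12; σ²_Task 8 = ((18−6)/6)² = 4.000
te_Task 9 = (2 + 4·3 + 4)/6 = 18/6 = 3; σ²_Task 9 = ((4−2)/6)² = 0.111
te_Task 10 = (1 + 4·2 + 3)/6 = 12/6 = 2; σ²_Task 10 = ((3−1)/6)² = 0.111

Forward pass:
ES_Task 1 = 0; EF_Task 1 = 2
ES_Task 2 = 0; EF_Task 2 = 13
ES_Task 3 = 0; EF_Task 3 = 8
ES_Task 4 = 8; EF_Task 4 = 8+14 = 22
ES_Task 5 = 13; EF_Task 5 = 13+4 = 17
ES_Task 6 = max(EF_Task 2=13, EF_Task 3=8) = 13; EF_Task 6 = 13+13 = 26
ES_Task 7 = max(EF_Task 3=8, EF_Task 4=22) = 22; EF_Task 7 = 22+5 = 27
ES_Task 8 = max(EF_Task 2=13, EF_Task 4=22) = 22; EF_Task 8 = 22+12 = 34
ES_Task 9 = 17; EF_Task 9 = 17+3 = 20
ES_Task 10 = max(EF_Task 1=2, EF_Task 6=26, EF_Task 7=27, EF_Task 8=34, EF_Task 9=20) = 34; EF_Task 10 = 34+2 = 36
Expected project duration μ = 36 days. Critical path: Task 3 → Task 4 → Task 8 → Task 10.

Variance along critical path = 4.000 + 5.444 + 4.000 + 0.111 = 13.556
σ = √13.556 = 3.682 days

3.68 days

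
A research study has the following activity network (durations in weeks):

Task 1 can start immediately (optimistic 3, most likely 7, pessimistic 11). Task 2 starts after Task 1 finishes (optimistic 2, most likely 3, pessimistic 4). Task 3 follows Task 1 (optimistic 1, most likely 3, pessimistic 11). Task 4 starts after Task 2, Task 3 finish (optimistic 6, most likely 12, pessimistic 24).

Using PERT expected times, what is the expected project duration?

te_Task 1 = (3 + 4·7 + 11)/6 = 42/6 = 7
te_Task 2 = (2 + 4·3 + 4)/6 = 18/6 = 3
te_Task 3 = (1 + 4·3 + 11)/6 = 24/6 = 4
te_Task 4 = (6 + 4·12 + 24)/6 = 78/6 = 13

Forward pass:
ES_Task 1 = 0; EF_Task 1 = 7
ES_Task 2 = 7; EF_Task 2 = 7+3 = 10
ES_Task 3 = 7; EF_Task 3 = 7+4 = 11
ES_Task 4 = max(EF_Task 2=10, EF_Task 3=11) = 11; EF_Task 4 = 11+13 = 24
Expected project duration μ = 24 weeks. Critical path: Task 1 → Task 3 → Task 4.

24 weeks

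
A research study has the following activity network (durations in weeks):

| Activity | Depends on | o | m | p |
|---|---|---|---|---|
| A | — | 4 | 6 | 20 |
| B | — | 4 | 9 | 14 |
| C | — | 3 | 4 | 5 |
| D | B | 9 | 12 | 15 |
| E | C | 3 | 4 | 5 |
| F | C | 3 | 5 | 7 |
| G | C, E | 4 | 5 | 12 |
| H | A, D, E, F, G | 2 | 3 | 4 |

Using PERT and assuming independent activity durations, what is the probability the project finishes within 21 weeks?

0.064

te_A = (4 + 4·6 + 20)/6 = 48/6 = 8; σ²_A = ((20−4)/6)² = 7.111
te_B = (4 + 4·9 + 14)/6 = 54/6 = 9; σ²_B = ((14−4)/6)² = 2.778
te_C = (3 + 4·4 + 5)/6 = 24/6 = 4; σ²_C = ((5−3)/6)² = 0.111
te_D = (9 + 4·12 + 15)/6 = 72/6 = 12; σ²_D = ((15−9)/6)² = 1.000
te_E = (3 + 4·4 + 5)/6 = 24/6 = 4; σ²_E = ((5−3)/6)² = 0.111
te_F = (3 + 4·5 + 7)/6 = 30/6 = 5; σ²_F = ((7−3)/6)² = 0.444
te_G = (4 + 4·5 + 12)/6 = 36/6 = 6; σ²_G = ((12−4)/6)² = 1.778
te_H = (2 + 4·3 + 4)/6 = 18/6 = 3; σ²_H = ((4−2)/6)² = 0.111

Forward pass:
ES_A = 0; EF_A = 8
ES_B = 0; EF_B = 9
ES_C = 0; EF_C = 4
ES_D = 9; EF_D = 9+12 = 21
ES_E = 4; EF_E = 4+4 = 8
ES_F = 4; EF_F = 4+5 = 9
ES_G = max(EF_C=4, EF_E=8) = 8; EF_G = 8+6 = 14
ES_H = max(EF_A=8, EF_D=21, EF_E=8, EF_F=9, EF_G=14) = 21; EF_H = 21+3 = 24
Expected project duration μ = 24 weeks. Critical path: B → D → H.

Variance along critical path = 2.778 + 1.000 + 0.111 = 3.889; σ = √3.889 = 1.972 weeks.
Z = (21 − 24) / 1.972 = -1.521
P(T ≤ 21) = Φ(-1.521) ≈ 0.064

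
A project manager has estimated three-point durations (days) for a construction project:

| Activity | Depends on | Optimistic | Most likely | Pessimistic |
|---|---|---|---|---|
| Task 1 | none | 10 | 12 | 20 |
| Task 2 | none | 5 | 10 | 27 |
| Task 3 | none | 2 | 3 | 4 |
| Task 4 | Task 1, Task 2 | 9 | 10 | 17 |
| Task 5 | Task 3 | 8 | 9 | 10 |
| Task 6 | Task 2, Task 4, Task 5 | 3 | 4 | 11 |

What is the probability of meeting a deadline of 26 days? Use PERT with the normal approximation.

0.117

te_Task 1 = (10 + 4·12 + 20)/6 = 78/6 = 13; σ²_Task 1 = ((20−10)/6)² = 2.778
te_Task 2 = (5 + 4·10 + 27)/6 = 72/6 = 12; σ²_Task 2 = ((27−5)/6)² = 13.444
te_Task 3 = (2 + 4·3 + 4)/6 = 18/6 = 3; σ²_Task 3 = ((4−2)/6)² = 0.111
te_Task 4 = (9 + 4·10 + 17)/6 = 66/6 = 11; σ²_Task 4 = ((17−9)/6)² = 1.778
te_Task 5 = (8 + 4·9 + 10)/6 = 54/6 = 9; σ²_Task 5 = ((10−8)/6)² = 0.111
te_Task 6 = (3 + 4·4 + 11)/6 = 30/6 = 5; σ²_Task 6 = ((11−3)/6)² = 1.778

Forward pass:
ES_Task 1 = 0; EF_Task 1 = 13
ES_Task 2 = 0; EF_Task 2 = 12
ES_Task 3 = 0; EF_Task 3 = 3
ES_Task 4 = max(EF_Task 1=13, EF_Task 2=12) = 13; EF_Task 4 = 13+11 = 24
ES_Task 5 = 3; EF_Task 5 = 3+9 = 12
ES_Task 6 = max(EF_Task 2=12, EF_Task 4=24, EF_Task 5=12) = 24; EF_Task 6 = 24+5 = 29
Expected project duration μ = 29 days. Critical path: Task 1 → Task 4 → Task 6.

Variance along critical path = 2.778 + 1.778 + 1.778 = 6.333; σ = √6.333 = 2.517 days.
Z = (26 − 29) / 2.517 = -1.192
P(T ≤ 26) = Φ(-1.192) ≈ 0.117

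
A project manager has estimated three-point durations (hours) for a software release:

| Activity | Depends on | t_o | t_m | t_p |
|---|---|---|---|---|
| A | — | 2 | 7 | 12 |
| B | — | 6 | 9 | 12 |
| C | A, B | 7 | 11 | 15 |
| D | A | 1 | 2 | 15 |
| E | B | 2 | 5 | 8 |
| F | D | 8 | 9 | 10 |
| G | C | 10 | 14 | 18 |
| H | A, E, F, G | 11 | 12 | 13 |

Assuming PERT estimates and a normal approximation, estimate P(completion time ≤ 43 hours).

0.082

te_A = (2 + 4·7 + 12)/6 = 42/6 = 7; σ²_A = ((12−2)/6)² = 2.778
te_B = (6 + 4·9 + 12)/6 = 54/6 = 9; σ²_B = ((12−6)/6)² = 1.000
te_C = (7 + 4·11 + 15)/6 = 66/6 = 11; σ²_C = ((15−7)/6)² = 1.778
te_D = (1 + 4·2 + 15)/6 = 24/6 = 4; σ²_D = ((15−1)/6)² = 5.444
te_E = (2 + 4·5 + 8)/6 = 30/6 = 5; σ²_E = ((8−2)/6)² = 1.000
te_F = (8 + 4·9 + 10)/6 = 54/6 = 9; σ²_F = ((10−8)/6)² = 0.111
te_G = (10 + 4·14 + 18)/6 = 84/6 = 14; σ²_G = ((18−10)/6)² = 1.778
te_H = (11 + 4·12 + 13)/6 = 72/6 = 12; σ²_H = ((13−11)/6)² = 0.111

Forward pass:
ES_A = 0; EF_A = 7
ES_B = 0; EF_B = 9
ES_C = max(EF_A=7, EF_B=9) = 9; EF_C = 9+11 = 20
ES_D = 7; EF_D = 7+4 = 11
ES_E = 9; EF_E = 9+5 = 14
ES_F = 11; EF_F = 11+9 = 20
ES_G = 20; EF_G = 20+14 = 34
ES_H = max(EF_A=7, EF_E=14, EF_F=20, EF_G=34) = 34; EF_H = 34+12 = 46
Expected project duration μ = 46 hours. Critical path: B → C → G → H.

Variance along critical path = 1.000 + 1.778 + 1.778 + 0.111 = 4.667; σ = √4.667 = 2.160 hours.
Z = (43 − 46) / 2.160 = -1.389
P(T ≤ 43) = Φ(-1.389) ≈ 0.082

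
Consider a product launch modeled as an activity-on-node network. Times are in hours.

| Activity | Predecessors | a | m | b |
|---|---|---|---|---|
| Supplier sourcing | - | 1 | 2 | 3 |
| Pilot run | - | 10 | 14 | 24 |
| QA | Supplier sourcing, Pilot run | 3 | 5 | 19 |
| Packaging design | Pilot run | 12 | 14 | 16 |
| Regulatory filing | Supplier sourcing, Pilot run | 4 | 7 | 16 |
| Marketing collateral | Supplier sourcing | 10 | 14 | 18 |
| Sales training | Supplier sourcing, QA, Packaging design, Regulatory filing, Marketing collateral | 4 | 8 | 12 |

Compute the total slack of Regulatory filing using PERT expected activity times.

6 hours

te_Supplier sourcing = (1 + 4·2 + 3)/6 = 12/6 = 2
te_Pilot run = (10 + 4·14 + 24)/6 = 90/6 = 15
te_QA = (3 + 4·5 + 19)/6 = 42/6 = 7
te_Packaging design = (12 + 4·14 + 16)/6 = 84/6 = 14
te_Regulatory filing = (4 + 4·7 + 16)/6 = 48/6 = 8
te_Marketing collateral = (10 + 4·14 + 18)/6 = 84/6 = 14
te_Sales training = (4 + 4·8 + 12)/6 = 48/6 = 8

Forward pass:
ES_Supplier sourcing = 0; EF_Supplier sourcing = 2
ES_Pilot run = 0; EF_Pilot run = 15
ES_QA = max(EF_Supplier sourcing=2, EF_Pilot run=15) = 15; EF_QA = 15+7 = 22
ES_Packaging design = 15; EF_Packaging design = 15+14 = 29
ES_Regulatory filing = max(EF_Supplier sourcing=2, EF_Pilot run=15) = 15; EF_Regulatory filing = 15+8 = 23
ES_Marketing collateral = 2; EF_Marketing collateral = 2+14 = 16
ES_Sales training = max(EF_Supplier sourcing=2, EF_QA=22, EF_Packaging design=29, EF_Regulatory filing=23, EF_Marketing collateral=16) = 29; EF_Sales training = 29+8 = 37
Expected project duration μ = 37 hours. Critical path: Pilot run → Packaging design → Sales training.

Backward pass:
LF_Sales training = 37; LS_Sales training = 37−8 = 29
LF_Marketing collateral = LS_Sales training = 29; LS_Marketing collateral = 29−14 = 15
LF_Regulatory filing = LS_Sales training = 29; LS_Regulatory filing = 29−8 = 21
LF_Packaging design = LS_Sales training = 29; LS_Packaging design = 29−14 = 15
LF_QA = LS_Sales training = 29; LS_QA = 29−7 = 22
LF_Pilot run = min(LS_QA=22, LS_Packaging design=15, LS_Regulatory filing=21) = 15; LS_Pilot run = 15−15 = 0
LF_Supplier sourcing = min(LS_QA=22, LS_Regulatory filing=21, LS_Marketing collateral=15, LS_Sales training=29) = 15; LS_Supplier sourcing = 15−2 = 13
Slack_Regulatory filing = LS_Regulatory filing − ES_Regulatory filing = 21 − 15 = 6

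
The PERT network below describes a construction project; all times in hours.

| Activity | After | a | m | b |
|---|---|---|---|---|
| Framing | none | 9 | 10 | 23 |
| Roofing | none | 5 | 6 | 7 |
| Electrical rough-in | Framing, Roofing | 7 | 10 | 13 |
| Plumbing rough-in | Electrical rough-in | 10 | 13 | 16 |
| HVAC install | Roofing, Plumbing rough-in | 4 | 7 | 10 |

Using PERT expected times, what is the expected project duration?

te_Framing = (9 + 4·10 + 23)/6 = 72/6 = 12
te_Roofing = (5 + 4·6 + 7)/6 = 36/6 = 6
te_Electrical rough-in = (7 + 4·10 + 13)/6 = 60/6 = 10
te_Plumbing rough-in = (10 + 4·13 + 16)/6 = 78/6 = 13
te_HVAC install = (4 + 4·7 + 10)/6 = 42/6 = 7

Forward pass:
ES_Framing = 0; EF_Framing = 12
ES_Roofing = 0; EF_Roofing = 6
ES_Electrical rough-in = max(EF_Framing=12, EF_Roofing=6) = 12; EF_Electrical rough-in = 12+10 = 22
ES_Plumbing rough-in = 22; EF_Plumbing rough-in = 22+13 = 35
ES_HVAC install = max(EF_Roofing=6, EF_Plumbing rough-in=35) = 35; EF_HVAC install = 35+7 = 42
Expected project duration μ = 42 hours. Critical path: Framing → Electrical rough-in → Plumbing rough-in → HVAC install.

42 hours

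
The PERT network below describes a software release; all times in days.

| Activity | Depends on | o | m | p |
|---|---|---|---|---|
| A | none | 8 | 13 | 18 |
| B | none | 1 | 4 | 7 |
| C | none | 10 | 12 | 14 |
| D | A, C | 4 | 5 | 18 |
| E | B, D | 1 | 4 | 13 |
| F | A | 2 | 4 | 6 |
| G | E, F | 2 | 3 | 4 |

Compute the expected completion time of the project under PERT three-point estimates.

te_A = (8 + 4·13 + 18)/6 = 78/6 = 13
te_B = (1 + 4·4 + 7)/6 = 24/6 = 4
te_C = (10 + 4·12 + 14)/6 = 72/6 = 12
te_D = (4 + 4·5 + 18)/6 = 42/6 = 7
te_E = (1 + 4·4 + 13)/6 = 30/6 = 5
te_F = (2 + 4·4 + 6)/6 = 24/6 = 4
te_G = (2 + 4·3 + 4)/6 = 18/6 = 3

Forward pass:
ES_A = 0; EF_A = 13
ES_B = 0; EF_B = 4
ES_C = 0; EF_C = 12
ES_D = max(EF_A=13, EF_C=12) = 13; EF_D = 13+7 = 20
ES_E = max(EF_B=4, EF_D=20) = 20; EF_E = 20+5 = 25
ES_F = 13; EF_F = 13+4 = 17
ES_G = max(EF_E=25, EF_F=17) = 25; EF_G = 25+3 = 28
Expected project duration μ = 28 days. Critical path: A → D → E → G.

28 days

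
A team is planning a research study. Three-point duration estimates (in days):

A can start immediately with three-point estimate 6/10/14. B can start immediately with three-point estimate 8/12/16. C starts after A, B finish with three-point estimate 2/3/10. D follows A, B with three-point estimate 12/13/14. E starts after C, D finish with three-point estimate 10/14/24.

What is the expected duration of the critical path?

te_A = (6 + 4·10 + 14)/6 = 60/6 = 10
te_B = (8 + 4·12 + 16)/6 = 72/6 = 12
te_C = (2 + 4·3 + 10)/6 = 24/6 = 4
te_D = (12 + 4·13 + 14)/6 = 78/6 = 13
te_E = (10 + 4·14 + 24)/6 = 90/6 = 15

Forward pass:
ES_A = 0; EF_A = 10
ES_B = 0; EF_B = 12
ES_C = max(EF_A=10, EF_B=12) = 12; EF_C = 12+4 = 16
ES_D = max(EF_A=10, EF_B=12) = 12; EF_D = 12+13 = 25
ES_E = max(EF_C=16, EF_D=25) = 25; EF_E = 25+15 = 40
Expected project duration μ = 40 days. Critical path: B → D → E.

40 days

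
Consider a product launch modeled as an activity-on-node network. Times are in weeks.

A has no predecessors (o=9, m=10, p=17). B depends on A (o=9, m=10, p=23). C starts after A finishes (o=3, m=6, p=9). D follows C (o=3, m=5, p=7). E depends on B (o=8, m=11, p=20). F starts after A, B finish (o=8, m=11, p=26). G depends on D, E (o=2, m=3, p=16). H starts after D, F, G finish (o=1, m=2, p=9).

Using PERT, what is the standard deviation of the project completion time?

te_A = (9 + 4·10 + 17)/6 = 66/6 = 11; σ²_A = ((17−9)/6)² = 1.778
te_B = (9 + 4·10 + 23)/6 = 72/6 = 12; σ²_B = ((23−9)/6)² = 5.444
te_C = (3 + 4·6 + 9)/6 = 36/6 = 6; σ²_C = ((9−3)/6)² = 1.000
te_D = (3 + 4·5 + 7)/6 = 30/6 = 5; σ²_D = ((7−3)/6)² = 0.444
te_E = (8 + 4·11 + 20)/6 = 72/6 = 12; σ²_E = ((20−8)/6)² = 4.000
te_F = (8 + 4·11 + 26)/6 = 78/6 = 13; σ²_F = ((26−8)/6)² = 9.000
te_G = (2 + 4·3 + 16)/6 = 30/6 = 5; σ²_G = ((16−2)/6)² = 5.444
te_H = (1 + 4·2 + 9)/6 = 18/6 = 3; σ²_H = ((9−1)/6)² = 1.778

Forward pass:
ES_A = 0; EF_A = 11
ES_B = 11; EF_B = 11+12 = 23
ES_C = 11; EF_C = 11+6 = 17
ES_D = 17; EF_D = 17+5 = 22
ES_E = 23; EF_E = 23+12 = 35
ES_F = max(EF_A=11, EF_B=23) = 23; EF_F = 23+13 = 36
ES_G = max(EF_D=22, EF_E=35) = 35; EF_G = 35+5 = 40
ES_H = max(EF_D=22, EF_F=36, EF_G=40) = 40; EF_H = 40+3 = 43
Expected project duration μ = 43 weeks. Critical path: A → B → E → G → H.

Variance along critical path = 1.778 + 5.444 + 4.000 + 5.444 + 1.778 = 18.444
σ = √18.444 = 4.295 weeks

4.29 weeks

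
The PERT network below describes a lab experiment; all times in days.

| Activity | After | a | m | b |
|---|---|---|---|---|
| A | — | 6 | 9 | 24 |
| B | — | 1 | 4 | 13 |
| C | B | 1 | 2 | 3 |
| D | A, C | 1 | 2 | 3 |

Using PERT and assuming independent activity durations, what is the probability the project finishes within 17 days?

te_A = (6 + 4·9 + 24)/6 = 66/6 = 11; σ²_A = ((24−6)/6)² = 9.000
te_B = (1 + 4·4 + 13)/6 = 30/6 = 5; σ²_B = ((13−1)/6)² = 4.000
te_C = (1 + 4·2 + 3)/6 = 12/6 = 2; σ²_C = ((3−1)/6)² = 0.111
te_D = (1 + 4·2 + 3)/6 = 12/6 = 2; σ²_D = ((3−1)/6)² = 0.111

Forward pass:
ES_A = 0; EF_A = 11
ES_B = 0; EF_B = 5
ES_C = 5; EF_C = 5+2 = 7
ES_D = max(EF_A=11, EF_C=7) = 11; EF_D = 11+2 = 13
Expected project duration μ = 13 days. Critical path: A → D.

Variance along critical path = 9.000 + 0.111 = 9.111; σ = √9.111 = 3.018 days.
Z = (17 − 13) / 3.018 = 1.325
P(T ≤ 17) = Φ(1.325) ≈ 0.907

0.907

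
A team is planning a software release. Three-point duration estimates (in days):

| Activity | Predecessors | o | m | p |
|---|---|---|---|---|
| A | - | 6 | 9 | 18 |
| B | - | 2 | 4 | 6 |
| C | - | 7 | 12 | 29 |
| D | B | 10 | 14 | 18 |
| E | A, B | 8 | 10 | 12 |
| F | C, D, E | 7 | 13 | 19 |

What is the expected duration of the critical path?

33 days

te_A = (6 + 4·9 + 18)/6 = 60/6 = 10
te_B = (2 + 4·4 + 6)/6 = 24/6 = 4
te_C = (7 + 4·12 + 29)/6 = 84/6 = 14
te_D = (10 + 4·14 + 18)/6 = 84/6 = 14
te_E = (8 + 4·10 + 12)/6 = 60/6 = 10
te_F = (7 + 4·13 + 19)/6 = 78/6 = 13

Forward pass:
ES_A = 0; EF_A = 10
ES_B = 0; EF_B = 4
ES_C = 0; EF_C = 14
ES_D = 4; EF_D = 4+14 = 18
ES_E = max(EF_A=10, EF_B=4) = 10; EF_E = 10+10 = 20
ES_F = max(EF_C=14, EF_D=18, EF_E=20) = 20; EF_F = 20+13 = 33
Expected project duration μ = 33 days. Critical path: A → E → F.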